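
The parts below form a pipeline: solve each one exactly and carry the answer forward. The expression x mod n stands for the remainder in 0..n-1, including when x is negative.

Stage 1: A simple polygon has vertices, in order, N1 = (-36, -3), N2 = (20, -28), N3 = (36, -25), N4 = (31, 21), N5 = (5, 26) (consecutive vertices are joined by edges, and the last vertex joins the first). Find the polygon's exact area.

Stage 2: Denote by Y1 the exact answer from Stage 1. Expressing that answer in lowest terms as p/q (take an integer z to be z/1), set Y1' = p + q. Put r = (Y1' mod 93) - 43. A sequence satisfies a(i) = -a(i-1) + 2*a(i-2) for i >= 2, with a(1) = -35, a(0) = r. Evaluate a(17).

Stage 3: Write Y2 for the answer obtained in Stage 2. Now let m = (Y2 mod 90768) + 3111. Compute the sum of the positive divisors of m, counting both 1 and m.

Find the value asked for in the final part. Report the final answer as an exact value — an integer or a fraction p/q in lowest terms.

201600

Stage 1: cross terms: (-36*-28 - 20*-3)=1068, (20*-25 - 36*-28)=508, (36*21 - 31*-25)=1531, (31*26 - 5*21)=701, (5*-3 - -36*26)=921; twice the area = |4729| = 4729; area = 4729/2; answer 4729/2
Stage 2: Y1 = 4729/2; threaded value p + q = 4731; r = 38; a(2) = -1*(-35) + 2*(38) = 111; iterating: a(2)=111, a(3)=-181, a(4)=403, a(5)=-765, a(6)=1571, a(7)=-3101, a(8)=6243, a(9)=-12445, a(10)=24931, a(11)=-49821, a(12)=99683, a(13)=-199325, a(14)=398691, a(15)=-797341, a(16)=1594723, a(17)=-3189405; answer -3189405
Stage 3: Y2 = -3189405; m = 81354; 81354 = 2 * 3 * 7 * 13 * 149; sigma = (1 + 2) * (1 + 3) * (1 + 7) * (1 + 13) * (1 + 149) = 3 * 4 * 8 * 14 * 150 = 201600; answer 201600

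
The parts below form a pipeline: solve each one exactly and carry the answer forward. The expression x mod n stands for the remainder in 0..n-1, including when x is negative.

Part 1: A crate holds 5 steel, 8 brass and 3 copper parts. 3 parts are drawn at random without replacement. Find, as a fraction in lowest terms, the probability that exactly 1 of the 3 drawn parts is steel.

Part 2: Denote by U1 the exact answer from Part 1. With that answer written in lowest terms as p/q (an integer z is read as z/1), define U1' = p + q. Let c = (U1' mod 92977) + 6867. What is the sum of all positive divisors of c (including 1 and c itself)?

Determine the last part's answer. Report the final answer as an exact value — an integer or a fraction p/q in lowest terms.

Part 1: total draws C(16,3) = 560; favorable C(5,1)*C(11,2) = 275; P = 55/112; answer 55/112
Part 2: U1 = 55/112; threaded value p + q = 167; c = 7034; 7034 = 2 * 3517; sigma = (1 + 2) * (1 + 3517) = 3 * 3518 = 10554; answer 10554

10554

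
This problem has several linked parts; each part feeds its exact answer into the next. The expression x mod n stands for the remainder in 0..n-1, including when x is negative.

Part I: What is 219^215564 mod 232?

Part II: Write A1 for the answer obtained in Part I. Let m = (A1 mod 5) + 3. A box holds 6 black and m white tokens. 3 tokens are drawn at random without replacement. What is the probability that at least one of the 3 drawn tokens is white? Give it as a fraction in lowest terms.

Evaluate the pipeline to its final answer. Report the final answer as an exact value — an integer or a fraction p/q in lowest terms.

133/143

Part I: squarings mod 232: 219^1=219, 219^2=169, 219^4=25, 219^8=161, 219^16=169, 219^32=25, 219^64=161, 219^128=169, 219^256=25, 219^512=161, 219^1024=169, 219^2048=25, 219^4096=161, 219^8192=169, 219^16384=25, 219^32768=161, 219^65536=169, 219^131072=25; 219^215564 = 219^4 * 219^8 * 219^512 * 219^2048 * 219^16384 * 219^65536 * 219^131072 = 49 (mod 232); answer 49
Part II: A1 = 49; m = 7; total draws C(13,3) = 286; complement C(6,3) = 20; favorable 286 - 20 = 266; P = 133/143; answer 133/143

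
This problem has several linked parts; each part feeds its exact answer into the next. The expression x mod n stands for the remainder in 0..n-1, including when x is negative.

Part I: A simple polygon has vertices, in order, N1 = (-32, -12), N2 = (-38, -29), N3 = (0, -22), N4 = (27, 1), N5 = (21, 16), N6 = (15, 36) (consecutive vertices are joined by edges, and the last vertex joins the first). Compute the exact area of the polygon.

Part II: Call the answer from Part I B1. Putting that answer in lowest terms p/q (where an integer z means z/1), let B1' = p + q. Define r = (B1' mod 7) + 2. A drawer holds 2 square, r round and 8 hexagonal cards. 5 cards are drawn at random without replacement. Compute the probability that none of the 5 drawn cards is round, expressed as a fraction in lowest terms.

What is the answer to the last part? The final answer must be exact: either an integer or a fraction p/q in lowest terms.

18/143

Part I: cross terms: (-32*-29 - -38*-12)=472, (-38*-22 - 0*-29)=836, (0*1 - 27*-22)=594, (27*16 - 21*1)=411, (21*36 - 15*16)=516, (15*-12 - -32*36)=972; twice the area = |3801| = 3801; area = 3801/2; answer 3801/2
Part II: B1 = 3801/2; threaded value p + q = 3803; r = 4; total draws C(14,5) = 2002; favorable C(10,5) = 252; P = 18/143; answer 18/143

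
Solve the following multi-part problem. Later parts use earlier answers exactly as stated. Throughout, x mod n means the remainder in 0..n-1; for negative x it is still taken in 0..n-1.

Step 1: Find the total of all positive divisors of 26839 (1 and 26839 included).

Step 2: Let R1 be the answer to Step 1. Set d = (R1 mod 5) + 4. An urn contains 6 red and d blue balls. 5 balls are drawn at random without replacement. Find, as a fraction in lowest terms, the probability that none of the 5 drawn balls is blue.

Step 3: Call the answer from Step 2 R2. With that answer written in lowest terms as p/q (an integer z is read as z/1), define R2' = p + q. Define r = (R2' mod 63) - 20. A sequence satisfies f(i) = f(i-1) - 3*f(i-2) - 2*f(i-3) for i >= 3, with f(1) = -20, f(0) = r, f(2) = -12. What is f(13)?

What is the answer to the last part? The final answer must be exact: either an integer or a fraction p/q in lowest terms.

Step 1: 26839 is prime, so its only divisors are 1 and 26839; sigma = 1 + 26839 = 26840; answer 26840
Step 2: R1 = 26840; d = 4; total draws C(10,5) = 252; favorable C(6,5) = 6; P = 1/42; answer 1/42
Step 3: R2 = 1/42; threaded value p + q = 43; r = 23; f(3) = 1*(-12) - 3*(-20) - 2*(23) = 2; iterating: f(3)=2, f(4)=78, f(5)=96, f(6)=-142, f(7)=-586, f(8)=-352, f(9)=1690, f(10)=3918, f(11)=-448, f(12)=-15582, f(13)=-22074; answer -22074

-22074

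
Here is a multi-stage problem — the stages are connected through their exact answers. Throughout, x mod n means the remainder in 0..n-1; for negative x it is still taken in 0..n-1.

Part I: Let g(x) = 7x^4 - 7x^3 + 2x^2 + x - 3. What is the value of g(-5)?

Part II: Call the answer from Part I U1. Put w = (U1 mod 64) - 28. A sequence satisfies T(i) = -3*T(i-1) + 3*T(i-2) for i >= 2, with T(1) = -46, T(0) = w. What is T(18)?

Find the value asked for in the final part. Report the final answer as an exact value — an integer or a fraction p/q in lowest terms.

Part I: 7*(-5)^4 - 7*(-5)^3 + 2*(-5)^2 + 1*(-5)^1 - 3 = (4375) + (875) + (50) + (-5) + (-3) = 5292; answer 5292
Part II: U1 = 5292; w = 16; T(2) = -3*(-46) + 3*(16) = 186; iterating: T(2)=186, T(3)=-696, T(4)=2646, T(5)=-10026, T(6)=38016, T(7)=-144126, T(8)=546426, T(9)=-2071656, T(10)=7854246, T(11)=-29777706, T(12)=112895856, T(13)=-428020686, T(14)=1622749626, T(15)=-6152310936, T(16)=23325181686, T(17)=-88432477866, T(18)=335272978656; answer 335272978656

335272978656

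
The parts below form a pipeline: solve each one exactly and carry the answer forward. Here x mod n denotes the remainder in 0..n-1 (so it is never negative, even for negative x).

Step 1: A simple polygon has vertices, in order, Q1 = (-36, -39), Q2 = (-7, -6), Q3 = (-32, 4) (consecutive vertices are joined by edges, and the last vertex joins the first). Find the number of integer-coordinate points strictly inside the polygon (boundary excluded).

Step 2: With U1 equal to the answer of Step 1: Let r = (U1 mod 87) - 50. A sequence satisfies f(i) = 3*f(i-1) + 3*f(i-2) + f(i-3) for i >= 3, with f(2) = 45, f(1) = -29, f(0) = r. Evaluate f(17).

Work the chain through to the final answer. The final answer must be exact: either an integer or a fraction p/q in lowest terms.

7746277971

Step 1: cross terms: (-36*-6 - -7*-39)=-57, (-7*4 - -32*-6)=-220, (-32*-39 - -36*4)=1392; twice the area = |1115| = 1115; area = 1115/2; boundary points = 1 + 5 + 1 = 7; strictly interior points = area - boundary/2 + 1 = 555; answer 555
Step 2: U1 = 555; r = -17; f(3) = 3*(45) + 3*(-29) + 1*(-17) = 31; iterating: f(3)=31, f(4)=199, f(5)=735, f(6)=2833, f(7)=10903, f(8)=41943, f(9)=161371, f(10)=620845, f(11)=2388591, f(12)=9189679, f(13)=35355655, f(14)=136024593, f(15)=523330423, f(16)=2013420703, f(17)=7746277971; answer 7746277971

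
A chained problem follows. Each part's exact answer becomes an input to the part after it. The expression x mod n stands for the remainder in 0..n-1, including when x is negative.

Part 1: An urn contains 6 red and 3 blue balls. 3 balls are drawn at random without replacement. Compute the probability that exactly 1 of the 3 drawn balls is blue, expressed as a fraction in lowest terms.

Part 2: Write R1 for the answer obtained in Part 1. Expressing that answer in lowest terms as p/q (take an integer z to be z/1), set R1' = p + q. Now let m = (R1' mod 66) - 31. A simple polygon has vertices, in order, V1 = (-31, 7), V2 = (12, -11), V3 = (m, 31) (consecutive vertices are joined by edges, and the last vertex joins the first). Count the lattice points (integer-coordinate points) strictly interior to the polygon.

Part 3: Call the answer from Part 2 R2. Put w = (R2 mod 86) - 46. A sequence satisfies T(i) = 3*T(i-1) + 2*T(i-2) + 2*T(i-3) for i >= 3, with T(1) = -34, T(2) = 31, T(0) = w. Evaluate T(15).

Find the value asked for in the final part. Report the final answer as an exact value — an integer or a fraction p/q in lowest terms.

-103965493

Part 1: total draws C(9,3) = 84; favorable C(3,1)*C(6,2) = 45; P = 15/28; answer 15/28
Part 2: R1 = 15/28; threaded value p + q = 43; m = 12; cross terms: (-31*-11 - 12*7)=257, (12*31 - 12*-11)=504, (12*7 - -31*31)=1045; twice the area = |1806| = 1806; area = 903; boundary points = 1 + 42 + 1 = 44; strictly interior points = area - boundary/2 + 1 = 882; answer 882
Part 3: R2 = 882; w = -24; T(3) = 3*(31) + 2*(-34) + 2*(-24) = -23; iterating: T(3)=-23, T(4)=-75, T(5)=-209, T(6)=-823, T(7)=-3037, T(8)=-11175, T(9)=-41245, T(10)=-152159, T(11)=-561317, T(12)=-2070759, T(13)=-7639229, T(14)=-28181839, T(15)=-103965493; answer -103965493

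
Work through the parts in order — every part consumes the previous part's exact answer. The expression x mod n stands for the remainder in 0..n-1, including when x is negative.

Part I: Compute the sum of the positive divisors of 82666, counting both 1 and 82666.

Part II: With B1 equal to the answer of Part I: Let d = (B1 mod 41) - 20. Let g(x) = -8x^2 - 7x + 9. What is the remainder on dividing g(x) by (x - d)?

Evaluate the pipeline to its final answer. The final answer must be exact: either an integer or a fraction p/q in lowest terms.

Part I: 82666 = 2 * 41333; sigma = (1 + 2) * (1 + 41333) = 3 * 41334 = 124002; answer 124002
Part II: B1 = 124002; d = -2; remainder = value at the root: -8*(-2)^2 - 7*(-2)^1 + 9 = (-32) + (14) + (9) = -9; answer -9

-9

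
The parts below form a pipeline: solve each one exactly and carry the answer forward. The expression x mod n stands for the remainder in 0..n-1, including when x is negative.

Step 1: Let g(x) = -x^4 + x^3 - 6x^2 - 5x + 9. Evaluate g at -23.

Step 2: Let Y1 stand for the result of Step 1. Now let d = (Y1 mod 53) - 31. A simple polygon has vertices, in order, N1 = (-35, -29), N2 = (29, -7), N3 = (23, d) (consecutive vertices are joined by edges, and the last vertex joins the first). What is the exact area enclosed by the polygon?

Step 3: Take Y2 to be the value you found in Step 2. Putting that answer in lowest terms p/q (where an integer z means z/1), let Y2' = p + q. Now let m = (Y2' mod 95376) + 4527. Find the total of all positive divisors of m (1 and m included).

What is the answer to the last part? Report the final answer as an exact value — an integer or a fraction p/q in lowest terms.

10608

Step 1: -1*(-23)^4 + 1*(-23)^3 - 6*(-23)^2 - 5*(-23)^1 + 9 = (-279841) + (-12167) + (-3174) + (115) + (9) = -295058; answer -295058
Step 2: Y1 = -295058; d = 15; cross terms: (-35*-7 - 29*-29)=1086, (29*15 - 23*-7)=596, (23*-29 - -35*15)=-142; twice the area = |1540| = 1540; area = 770; answer 770
Step 3: Y2 = 770; threaded value p + q = 771; m = 5298; 5298 = 2 * 3 * 883; sigma = (1 + 2) * (1 + 3) * (1 + 883) = 3 * 4 * 884 = 10608; answer 10608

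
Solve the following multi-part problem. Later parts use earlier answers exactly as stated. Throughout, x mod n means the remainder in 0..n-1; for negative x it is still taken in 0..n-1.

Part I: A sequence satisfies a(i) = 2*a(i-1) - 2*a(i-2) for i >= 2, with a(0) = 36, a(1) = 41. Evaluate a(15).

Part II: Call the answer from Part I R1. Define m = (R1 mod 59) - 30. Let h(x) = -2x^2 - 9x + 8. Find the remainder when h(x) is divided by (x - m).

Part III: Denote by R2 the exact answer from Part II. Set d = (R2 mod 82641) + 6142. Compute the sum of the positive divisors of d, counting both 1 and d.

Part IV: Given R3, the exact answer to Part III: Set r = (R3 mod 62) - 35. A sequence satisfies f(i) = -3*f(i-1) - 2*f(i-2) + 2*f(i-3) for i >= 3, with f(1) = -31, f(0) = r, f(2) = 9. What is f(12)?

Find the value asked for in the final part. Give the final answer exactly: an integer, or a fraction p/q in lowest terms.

76553

Part I: a(2) = 2*(41) - 2*(36) = 10; iterating: a(2)=10, a(3)=-62, a(4)=-144, a(5)=-164, a(6)=-40, a(7)=248, a(8)=576, a(9)=656, a(10)=160, a(11)=-992, a(12)=-2304, a(13)=-2624, a(14)=-640, a(15)=3968; answer 3968
Part II: R1 = 3968; m = -15; remainder = value at the root: -2*(-15)^2 - 9*(-15)^1 + 8 = (-450) + (135) + (8) = -307; answer -307
Part III: R2 = -307; d = 88476; 88476 = 2^2 * 3 * 73 * 101; sigma = (1 + 2 + 4) * (1 + 3) * (1 + 73) * (1 + 101) = 7 * 4 * 74 * 102 = 211344; answer 211344
Part IV: R3 = 211344; r = 13; f(3) = -3*(9) - 2*(-31) + 2*(13) = 61; iterating: f(3)=61, f(4)=-263, f(5)=685, f(6)=-1407, f(7)=2325, f(8)=-2791, f(9)=909, f(10)=7505, f(11)=-29915, f(12)=76553; answer 76553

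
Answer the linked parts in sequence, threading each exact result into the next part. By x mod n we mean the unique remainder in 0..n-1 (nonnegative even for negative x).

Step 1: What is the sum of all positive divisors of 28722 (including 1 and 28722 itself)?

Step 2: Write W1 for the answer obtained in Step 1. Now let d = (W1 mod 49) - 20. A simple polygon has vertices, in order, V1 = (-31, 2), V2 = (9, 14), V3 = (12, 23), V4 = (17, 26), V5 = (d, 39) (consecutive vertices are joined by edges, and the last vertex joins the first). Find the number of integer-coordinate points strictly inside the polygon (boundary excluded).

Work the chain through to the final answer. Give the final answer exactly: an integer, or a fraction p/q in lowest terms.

590

Step 1: 28722 = 2 * 3 * 4787; sigma = (1 + 2) * (1 + 3) * (1 + 4787) = 3 * 4 * 4788 = 57456; answer 57456
Step 2: W1 = 57456; d = 8; cross terms: (-31*14 - 9*2)=-452, (9*23 - 12*14)=39, (12*26 - 17*23)=-79, (17*39 - 8*26)=455, (8*2 - -31*39)=1225; twice the area = |1188| = 1188; area = 594; boundary points = 4 + 3 + 1 + 1 + 1 = 10; strictly interior points = area - boundary/2 + 1 = 590; answer 590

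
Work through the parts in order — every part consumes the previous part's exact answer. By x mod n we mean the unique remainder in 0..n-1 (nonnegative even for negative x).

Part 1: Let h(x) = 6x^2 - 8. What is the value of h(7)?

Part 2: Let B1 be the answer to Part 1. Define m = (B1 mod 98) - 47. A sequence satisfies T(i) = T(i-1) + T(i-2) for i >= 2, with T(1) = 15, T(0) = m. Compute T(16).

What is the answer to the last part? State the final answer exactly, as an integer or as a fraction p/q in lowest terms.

Part 1: 6*(7)^2 - 8 = (294) + (-8) = 286; answer 286
Part 2: B1 = 286; m = 43; T(2) = 1*(15) + 1*(43) = 58; iterating: T(2)=58, T(3)=73, T(4)=131, T(5)=204, T(6)=335, T(7)=539, T(8)=874, T(9)=1413, T(10)=2287, T(11)=3700, T(12)=5987, T(13)=9687, T(14)=15674, T(15)=25361, T(16)=41035; answer 41035

41035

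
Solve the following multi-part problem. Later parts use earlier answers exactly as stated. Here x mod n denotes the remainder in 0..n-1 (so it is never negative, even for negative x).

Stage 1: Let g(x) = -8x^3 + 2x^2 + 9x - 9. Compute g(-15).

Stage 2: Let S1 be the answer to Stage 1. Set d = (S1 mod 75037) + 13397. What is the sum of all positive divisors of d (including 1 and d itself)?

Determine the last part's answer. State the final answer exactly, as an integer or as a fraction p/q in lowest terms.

45696

Stage 1: -8*(-15)^3 + 2*(-15)^2 + 9*(-15)^1 - 9 = (27000) + (450) + (-135) + (-9) = 27306; answer 27306
Stage 2: S1 = 27306; d = 40703; 40703 = 13 * 31 * 101; sigma = (1 + 13) * (1 + 31) * (1 + 101) = 14 * 32 * 102 = 45696; answer 45696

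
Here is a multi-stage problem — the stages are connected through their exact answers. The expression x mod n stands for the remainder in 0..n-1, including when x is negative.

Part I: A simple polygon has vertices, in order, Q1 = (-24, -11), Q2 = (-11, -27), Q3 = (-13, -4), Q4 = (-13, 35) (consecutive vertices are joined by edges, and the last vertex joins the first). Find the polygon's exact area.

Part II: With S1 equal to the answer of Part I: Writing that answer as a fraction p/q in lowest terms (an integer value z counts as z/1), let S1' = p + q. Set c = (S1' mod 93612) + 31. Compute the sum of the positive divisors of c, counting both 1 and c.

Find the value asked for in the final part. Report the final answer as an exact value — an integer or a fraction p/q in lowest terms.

Part I: cross terms: (-24*-27 - -11*-11)=527, (-11*-4 - -13*-27)=-307, (-13*35 - -13*-4)=-507, (-13*-11 - -24*35)=983; twice the area = |696| = 696; area = 348; answer 348
Part II: S1 = 348; threaded value p + q = 349; c = 380; 380 = 2^2 * 5 * 19; sigma = (1 + 2 + 4) * (1 + 5) * (1 + 19) = 7 * 6 * 20 = 840; answer 840

840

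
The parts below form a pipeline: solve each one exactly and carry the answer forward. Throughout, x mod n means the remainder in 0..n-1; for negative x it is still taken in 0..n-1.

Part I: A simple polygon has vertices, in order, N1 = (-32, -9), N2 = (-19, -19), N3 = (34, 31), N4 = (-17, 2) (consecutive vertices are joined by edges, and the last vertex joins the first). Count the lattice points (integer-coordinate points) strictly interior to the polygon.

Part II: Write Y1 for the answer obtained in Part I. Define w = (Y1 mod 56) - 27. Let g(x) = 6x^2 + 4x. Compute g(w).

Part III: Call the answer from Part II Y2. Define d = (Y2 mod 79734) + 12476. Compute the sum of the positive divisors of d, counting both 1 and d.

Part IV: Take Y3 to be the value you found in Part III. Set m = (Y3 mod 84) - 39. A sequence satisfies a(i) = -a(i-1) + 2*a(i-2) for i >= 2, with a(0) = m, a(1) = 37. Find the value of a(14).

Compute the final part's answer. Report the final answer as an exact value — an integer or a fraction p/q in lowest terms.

Part I: cross terms: (-32*-19 - -19*-9)=437, (-19*31 - 34*-19)=57, (34*2 - -17*31)=595, (-17*-9 - -32*2)=217; twice the area = |1306| = 1306; area = 653; boundary points = 1 + 1 + 1 + 1 = 4; strictly interior points = area - boundary/2 + 1 = 652; answer 652
Part II: Y1 = 652; w = 9; 6*(9)^2 + 4*(9)^1 = (486) + (36) = 522; answer 522
Part III: Y2 = 522; d = 12998; 12998 = 2 * 67 * 97; sigma = (1 + 2) * (1 + 67) * (1 + 97) = 3 * 68 * 98 = 19992; answer 19992
Part IV: Y3 = 19992; m = -39; a(2) = -1*(37) + 2*(-39) = -115; iterating: a(2)=-115, a(3)=189, a(4)=-419, a(5)=797, a(6)=-1635, a(7)=3229, a(8)=-6499, a(9)=12957, a(10)=-25955, a(11)=51869, a(12)=-103779, a(13)=207517, a(14)=-415075; answer -415075

-415075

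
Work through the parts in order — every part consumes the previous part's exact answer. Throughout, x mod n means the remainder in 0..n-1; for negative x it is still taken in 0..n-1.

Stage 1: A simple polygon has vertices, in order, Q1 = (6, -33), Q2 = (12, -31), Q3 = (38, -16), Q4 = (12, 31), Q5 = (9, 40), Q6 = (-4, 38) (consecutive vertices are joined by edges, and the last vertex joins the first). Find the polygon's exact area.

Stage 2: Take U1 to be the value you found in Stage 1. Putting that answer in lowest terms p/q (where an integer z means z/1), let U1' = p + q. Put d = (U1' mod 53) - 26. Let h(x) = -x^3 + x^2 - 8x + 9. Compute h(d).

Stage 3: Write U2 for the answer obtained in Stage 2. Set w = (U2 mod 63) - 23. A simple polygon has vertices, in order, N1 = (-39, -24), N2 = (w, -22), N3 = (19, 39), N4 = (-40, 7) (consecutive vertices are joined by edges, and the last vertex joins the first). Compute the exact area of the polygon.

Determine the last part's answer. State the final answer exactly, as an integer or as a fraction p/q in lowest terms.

1408

Stage 1: cross terms: (6*-31 - 12*-33)=210, (12*-16 - 38*-31)=986, (38*31 - 12*-16)=1370, (12*40 - 9*31)=201, (9*38 - -4*40)=502, (-4*-33 - 6*38)=-96; twice the area = |3173| = 3173; area = 3173/2; answer 3173/2
Stage 2: U1 = 3173/2; threaded value p + q = 3175; d = 22; -1*(22)^3 + 1*(22)^2 - 8*(22)^1 + 9 = (-10648) + (484) + (-176) + (9) = -10331; answer -10331
Stage 3: U2 = -10331; w = -22; cross terms: (-39*-22 - -22*-24)=330, (-22*39 - 19*-22)=-440, (19*7 - -40*39)=1693, (-40*-24 - -39*7)=1233; twice the area = |2816| = 2816; area = 1408; answer 1408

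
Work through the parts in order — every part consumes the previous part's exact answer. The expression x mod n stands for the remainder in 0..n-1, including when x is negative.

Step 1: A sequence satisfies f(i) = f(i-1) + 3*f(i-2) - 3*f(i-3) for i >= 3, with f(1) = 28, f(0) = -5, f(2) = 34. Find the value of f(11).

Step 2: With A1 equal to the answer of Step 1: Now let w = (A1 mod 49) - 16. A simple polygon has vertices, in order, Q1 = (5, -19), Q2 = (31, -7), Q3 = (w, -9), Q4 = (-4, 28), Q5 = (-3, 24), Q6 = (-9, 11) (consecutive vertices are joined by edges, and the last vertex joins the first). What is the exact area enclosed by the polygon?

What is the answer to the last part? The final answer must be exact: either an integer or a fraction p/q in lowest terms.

718

Step 1: f(3) = 1*(34) + 3*(28) - 3*(-5) = 133; iterating: f(3)=133, f(4)=151, f(5)=448, f(6)=502, f(7)=1393, f(8)=1555, f(9)=4228, f(10)=4714, f(11)=12733; answer 12733
Step 2: A1 = 12733; w = 26; cross terms: (5*-7 - 31*-19)=554, (31*-9 - 26*-7)=-97, (26*28 - -4*-9)=692, (-4*24 - -3*28)=-12, (-3*11 - -9*24)=183, (-9*-19 - 5*11)=116; twice the area = |1436| = 1436; area = 718; answer 718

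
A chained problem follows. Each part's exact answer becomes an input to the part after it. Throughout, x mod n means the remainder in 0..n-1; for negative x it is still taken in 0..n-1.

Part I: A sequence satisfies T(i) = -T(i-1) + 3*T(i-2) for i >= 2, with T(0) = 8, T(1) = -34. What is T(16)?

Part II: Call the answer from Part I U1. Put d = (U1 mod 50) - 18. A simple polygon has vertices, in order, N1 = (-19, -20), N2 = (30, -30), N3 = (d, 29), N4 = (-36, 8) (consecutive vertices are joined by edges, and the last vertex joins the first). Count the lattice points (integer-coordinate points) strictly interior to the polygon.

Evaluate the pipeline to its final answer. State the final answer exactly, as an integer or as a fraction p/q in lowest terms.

Part I: T(2) = -1*(-34) + 3*(8) = 58; iterating: T(2)=58, T(3)=-160, T(4)=334, T(5)=-814, T(6)=1816, T(7)=-4258, T(8)=9706, T(9)=-22480, T(10)=51598, T(11)=-119038, T(12)=273832, T(13)=-630946, T(14)=1452442, T(15)=-3345280, T(16)=7702606; answer 7702606
Part II: U1 = 7702606; d = -12; cross terms: (-19*-30 - 30*-20)=1170, (30*29 - -12*-30)=510, (-12*8 - -36*29)=948, (-36*-20 - -19*8)=872; twice the area = |3500| = 3500; area = 1750; boundary points = 1 + 1 + 3 + 1 = 6; strictly interior points = area - boundary/2 + 1 = 1748; answer 1748

1748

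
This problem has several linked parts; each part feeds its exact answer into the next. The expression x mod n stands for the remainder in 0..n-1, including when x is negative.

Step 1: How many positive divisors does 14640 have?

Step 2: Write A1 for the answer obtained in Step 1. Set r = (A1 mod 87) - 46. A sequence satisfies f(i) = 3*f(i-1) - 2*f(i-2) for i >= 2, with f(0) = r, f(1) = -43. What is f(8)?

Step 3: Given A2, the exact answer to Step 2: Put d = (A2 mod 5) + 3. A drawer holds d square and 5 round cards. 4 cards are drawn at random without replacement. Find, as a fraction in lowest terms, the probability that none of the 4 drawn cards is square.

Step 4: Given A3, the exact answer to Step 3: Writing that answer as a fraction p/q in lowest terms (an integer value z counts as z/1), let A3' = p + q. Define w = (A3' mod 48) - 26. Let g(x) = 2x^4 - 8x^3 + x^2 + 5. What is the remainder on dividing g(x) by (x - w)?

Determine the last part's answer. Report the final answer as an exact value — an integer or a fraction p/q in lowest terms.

Step 1: 14640 = 2^4 * 3 * 5 * 61; number of divisors = (4+1) * (1+1) * (1+1) * (1+1) = 40; answer 40
Step 2: A1 = 40; r = -6; f(2) = 3*(-43) - 2*(-6) = -117; iterating: f(2)=-117, f(3)=-265, f(4)=-561, f(5)=-1153, f(6)=-2337, f(7)=-4705, f(8)=-9441; answer -9441
Step 3: A2 = -9441; d = 7; total draws C(12,4) = 495; favorable C(5,4) = 5; P = 1/99; answer 1/99
Step 4: A3 = 1/99; threaded value p + q = 100; w = -22; remainder = value at the root: 2*(-22)^4 - 8*(-22)^3 + 1*(-22)^2 + 5 = (468512) + (85184) + (484) + (5) = 554185; answer 554185

554185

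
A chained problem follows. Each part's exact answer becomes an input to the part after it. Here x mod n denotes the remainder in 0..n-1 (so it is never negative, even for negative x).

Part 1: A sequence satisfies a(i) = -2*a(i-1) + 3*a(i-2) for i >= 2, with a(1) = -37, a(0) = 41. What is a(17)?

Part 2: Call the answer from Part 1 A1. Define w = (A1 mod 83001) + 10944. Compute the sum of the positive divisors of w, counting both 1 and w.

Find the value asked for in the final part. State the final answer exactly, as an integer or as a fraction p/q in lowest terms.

30696

Part 1: a(2) = -2*(-37) + 3*(41) = 197; iterating: a(2)=197, a(3)=-505, a(4)=1601, a(5)=-4717, a(6)=14237, a(7)=-42625, a(8)=127961, a(9)=-383797, a(10)=1151477, a(11)=-3454345, a(12)=10363121, a(13)=-31089277, a(14)=93267917, a(15)=-279803665, a(16)=839411081, a(17)=-2518233157; answer -2518233157
Part 2: A1 = -2518233157; w = 28127; 28127 = 11 * 2557; sigma = (1 + 11) * (1 + 2557) = 12 * 2558 = 30696; answer 30696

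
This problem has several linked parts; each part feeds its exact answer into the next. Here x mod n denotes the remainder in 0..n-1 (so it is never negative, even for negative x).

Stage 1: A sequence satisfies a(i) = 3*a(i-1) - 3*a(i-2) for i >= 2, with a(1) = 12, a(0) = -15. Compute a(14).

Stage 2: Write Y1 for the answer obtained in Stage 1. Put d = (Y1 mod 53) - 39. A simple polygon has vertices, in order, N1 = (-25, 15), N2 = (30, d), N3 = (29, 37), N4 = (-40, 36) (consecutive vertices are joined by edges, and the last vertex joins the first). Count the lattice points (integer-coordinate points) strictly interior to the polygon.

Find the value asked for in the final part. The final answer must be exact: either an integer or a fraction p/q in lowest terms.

Stage 1: a(2) = 3*(12) - 3*(-15) = 81; iterating: a(2)=81, a(3)=207, a(4)=378, a(5)=513, a(6)=405, a(7)=-324, a(8)=-2187, a(9)=-5589, a(10)=-10206, a(11)=-13851, a(12)=-10935, a(13)=8748, a(14)=59049; answer 59049
Stage 2: Y1 = 59049; d = -32; cross terms: (-25*-32 - 30*15)=350, (30*37 - 29*-32)=2038, (29*36 - -40*37)=2524, (-40*15 - -25*36)=300; twice the area = |5212| = 5212; area = 2606; boundary points = 1 + 1 + 1 + 3 = 6; strictly interior points = area - boundary/2 + 1 = 2604; answer 2604

2604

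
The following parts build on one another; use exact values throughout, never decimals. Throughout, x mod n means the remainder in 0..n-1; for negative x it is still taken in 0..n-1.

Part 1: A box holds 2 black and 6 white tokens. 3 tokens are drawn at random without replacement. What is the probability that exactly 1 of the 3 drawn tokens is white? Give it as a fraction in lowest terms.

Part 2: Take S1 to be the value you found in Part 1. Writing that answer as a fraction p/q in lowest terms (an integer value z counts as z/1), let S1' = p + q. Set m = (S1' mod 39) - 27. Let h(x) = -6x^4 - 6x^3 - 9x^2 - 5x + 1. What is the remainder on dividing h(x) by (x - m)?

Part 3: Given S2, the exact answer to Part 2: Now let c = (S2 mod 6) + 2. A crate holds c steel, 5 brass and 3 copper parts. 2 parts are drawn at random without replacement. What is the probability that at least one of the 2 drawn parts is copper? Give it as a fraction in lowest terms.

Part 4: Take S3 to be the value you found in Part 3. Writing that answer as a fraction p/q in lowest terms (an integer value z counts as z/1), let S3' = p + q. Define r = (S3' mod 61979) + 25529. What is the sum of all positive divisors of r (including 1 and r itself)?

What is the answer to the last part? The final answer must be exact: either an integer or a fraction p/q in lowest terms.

25578

Part 1: total draws C(8,3) = 56; favorable C(6,1)*C(2,2) = 6; P = 3/28; answer 3/28
Part 2: S1 = 3/28; threaded value p + q = 31; m = 4; remainder = value at the root: -6*(4)^4 - 6*(4)^3 - 9*(4)^2 - 5*(4)^1 + 1 = (-1536) + (-384) + (-144) + (-20) + (1) = -2083; answer -2083
Part 3: S2 = -2083; c = 7; total draws C(15,2) = 105; complement C(12,2) = 66; favorable 105 - 66 = 39; P = 13/35; answer 13/35
Part 4: S3 = 13/35; threaded value p + q = 48; r = 25577; 25577 is prime, so its only divisors are 1 and 25577; sigma = 1 + 25577 = 25578; answer 25578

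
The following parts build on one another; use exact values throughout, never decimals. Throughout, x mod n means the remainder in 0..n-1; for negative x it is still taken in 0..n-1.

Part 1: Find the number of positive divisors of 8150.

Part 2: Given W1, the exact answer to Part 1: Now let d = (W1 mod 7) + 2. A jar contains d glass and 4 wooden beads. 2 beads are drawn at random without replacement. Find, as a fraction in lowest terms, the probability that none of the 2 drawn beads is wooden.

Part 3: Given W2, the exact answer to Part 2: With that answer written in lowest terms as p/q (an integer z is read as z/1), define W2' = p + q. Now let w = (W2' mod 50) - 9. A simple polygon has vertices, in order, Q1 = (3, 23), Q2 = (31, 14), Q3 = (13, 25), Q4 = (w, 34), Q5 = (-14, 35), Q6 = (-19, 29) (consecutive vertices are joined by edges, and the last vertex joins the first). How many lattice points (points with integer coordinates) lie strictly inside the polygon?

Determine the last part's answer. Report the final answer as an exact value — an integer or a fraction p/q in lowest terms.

Part 1: 8150 = 2 * 5^2 * 163; number of divisors = (1+1) * (2+1) * (1+1) = 12; answer 12
Part 2: W1 = 12; d = 7; total draws C(11,2) = 55; favorable C(7,2) = 21; P = 21/55; answer 21/55
Part 3: W2 = 21/55; threaded value p + q = 76; w = 17; cross terms: (3*14 - 31*23)=-671, (31*25 - 13*14)=593, (13*34 - 17*25)=17, (17*35 - -14*34)=1071, (-14*29 - -19*35)=259, (-19*23 - 3*29)=-524; twice the area = |745| = 745; area = 745/2; boundary points = 1 + 1 + 1 + 1 + 1 + 2 = 7; strictly interior points = area - boundary/2 + 1 = 370; answer 370

370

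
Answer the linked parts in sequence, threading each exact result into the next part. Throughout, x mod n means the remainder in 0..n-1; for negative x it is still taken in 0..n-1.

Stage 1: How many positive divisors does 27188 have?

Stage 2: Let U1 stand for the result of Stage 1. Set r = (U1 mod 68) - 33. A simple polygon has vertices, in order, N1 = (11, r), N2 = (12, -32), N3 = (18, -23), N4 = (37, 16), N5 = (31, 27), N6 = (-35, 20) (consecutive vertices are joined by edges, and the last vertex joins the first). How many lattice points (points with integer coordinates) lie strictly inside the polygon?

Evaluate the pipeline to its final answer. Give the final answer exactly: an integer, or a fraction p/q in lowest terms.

Stage 1: 27188 = 2^2 * 7 * 971; number of divisors = (2+1) * (1+1) * (1+1) = 12; answer 12
Stage 2: U1 = 12; r = -21; cross terms: (11*-32 - 12*-21)=-100, (12*-23 - 18*-32)=300, (18*16 - 37*-23)=1139, (37*27 - 31*16)=503, (31*20 - -35*27)=1565, (-35*-21 - 11*20)=515; twice the area = |3922| = 3922; area = 1961; boundary points = 1 + 3 + 1 + 1 + 1 + 1 = 8; strictly interior points = area - boundary/2 + 1 = 1958; answer 1958

1958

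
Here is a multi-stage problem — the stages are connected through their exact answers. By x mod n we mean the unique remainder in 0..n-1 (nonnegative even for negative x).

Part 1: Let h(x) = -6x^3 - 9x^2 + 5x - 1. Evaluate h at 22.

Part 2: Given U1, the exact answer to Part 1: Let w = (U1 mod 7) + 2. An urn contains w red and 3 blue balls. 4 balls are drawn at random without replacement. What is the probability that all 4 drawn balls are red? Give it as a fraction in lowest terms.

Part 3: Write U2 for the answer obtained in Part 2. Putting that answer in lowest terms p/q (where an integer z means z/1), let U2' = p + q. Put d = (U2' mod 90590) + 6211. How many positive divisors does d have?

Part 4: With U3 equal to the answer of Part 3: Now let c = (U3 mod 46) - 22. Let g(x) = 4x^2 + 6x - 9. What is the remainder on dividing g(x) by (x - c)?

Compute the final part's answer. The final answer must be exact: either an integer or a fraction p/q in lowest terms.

Part 1: -6*(22)^3 - 9*(22)^2 + 5*(22)^1 - 1 = (-63888) + (-4356) + (110) + (-1) = -68135; answer -68135
Part 2: U1 = -68135; w = 5; total draws C(8,4) = 70; favorable C(5,4) = 5; P = 1/14; answer 1/14
Part 3: U2 = 1/14; threaded value p + q = 15; d = 6226; 6226 = 2 * 11 * 283; number of divisors = (1+1) * (1+1) * (1+1) = 8; answer 8
Part 4: U3 = 8; c = -14; remainder = value at the root: 4*(-14)^2 + 6*(-14)^1 - 9 = (784) + (-84) + (-9) = 691; answer 691

691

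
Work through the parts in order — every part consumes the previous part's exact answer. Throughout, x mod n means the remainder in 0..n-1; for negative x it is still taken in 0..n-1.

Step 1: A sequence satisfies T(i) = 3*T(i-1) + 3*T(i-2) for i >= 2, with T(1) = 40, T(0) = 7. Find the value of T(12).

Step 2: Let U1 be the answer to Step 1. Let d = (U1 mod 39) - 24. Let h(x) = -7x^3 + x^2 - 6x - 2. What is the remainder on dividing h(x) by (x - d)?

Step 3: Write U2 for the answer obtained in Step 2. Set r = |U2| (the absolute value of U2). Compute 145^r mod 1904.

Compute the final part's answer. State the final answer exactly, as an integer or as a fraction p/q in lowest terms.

Step 1: T(2) = 3*(40) + 3*(7) = 141; iterating: T(2)=141, T(3)=543, T(4)=2052, T(5)=7785, T(6)=29511, T(7)=111888, T(8)=424197, T(9)=1608255, T(10)=6097356, T(11)=23116833, T(12)=87642567; answer 87642567
Step 2: U1 = 87642567; d = -12; remainder = value at the root: -7*(-12)^3 + 1*(-12)^2 - 6*(-12)^1 - 2 = (12096) + (144) + (72) + (-2) = 12310; answer 12310
Step 3: U2 = 12310; r = 12310; squarings mod 1904: 145^1=145, 145^2=81, 145^4=849, 145^8=1089, 145^16=1633, 145^32=1089, 145^64=1633, 145^128=1089, 145^256=1633, 145^512=1089, 145^1024=1633, 145^2048=1089, 145^4096=1633, 145^8192=1089; 145^12310 = 145^2 * 145^4 * 145^16 * 145^4096 * 145^8192 = 1857 (mod 1904); answer 1857

1857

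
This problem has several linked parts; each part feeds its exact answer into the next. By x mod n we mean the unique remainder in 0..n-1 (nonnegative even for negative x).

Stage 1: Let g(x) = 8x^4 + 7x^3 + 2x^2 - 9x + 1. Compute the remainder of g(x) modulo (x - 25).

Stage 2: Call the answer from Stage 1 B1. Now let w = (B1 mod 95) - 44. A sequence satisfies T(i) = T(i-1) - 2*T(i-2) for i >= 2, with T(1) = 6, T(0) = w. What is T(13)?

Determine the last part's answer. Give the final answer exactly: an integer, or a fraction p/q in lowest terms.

Stage 1: remainder = value at the root: 8*(25)^4 + 7*(25)^3 + 2*(25)^2 - 9*(25)^1 + 1 = (3125000) + (109375) + (1250) + (-225) + (1) = 3235401; answer 3235401
Stage 2: B1 = 3235401; w = 37; T(2) = 1*(6) - 2*(37) = -68; iterating: T(2)=-68, T(3)=-80, T(4)=56, T(5)=216, T(6)=104, T(7)=-328, T(8)=-536, T(9)=120, T(10)=1192, T(11)=952, T(12)=-1432, T(13)=-3336; answer -3336

-3336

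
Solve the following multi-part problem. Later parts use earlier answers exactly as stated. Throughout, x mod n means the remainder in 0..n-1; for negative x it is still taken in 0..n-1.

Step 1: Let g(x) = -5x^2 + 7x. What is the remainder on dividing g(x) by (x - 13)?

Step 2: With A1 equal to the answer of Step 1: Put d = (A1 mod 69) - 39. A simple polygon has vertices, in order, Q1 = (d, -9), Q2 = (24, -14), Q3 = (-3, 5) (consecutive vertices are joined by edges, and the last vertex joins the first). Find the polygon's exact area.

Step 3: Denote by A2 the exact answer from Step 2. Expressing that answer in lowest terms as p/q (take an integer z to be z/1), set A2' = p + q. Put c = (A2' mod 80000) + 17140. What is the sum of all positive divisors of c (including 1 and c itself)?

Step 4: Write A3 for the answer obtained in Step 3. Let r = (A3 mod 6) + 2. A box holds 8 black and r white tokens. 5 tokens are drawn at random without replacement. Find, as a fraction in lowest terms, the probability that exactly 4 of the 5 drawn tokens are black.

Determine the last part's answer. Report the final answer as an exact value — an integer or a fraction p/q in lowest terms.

35/99

Step 1: remainder = value at the root: -5*(13)^2 + 7*(13)^1 = (-845) + (91) = -754; answer -754
Step 2: A1 = -754; d = -34; cross terms: (-34*-14 - 24*-9)=692, (24*5 - -3*-14)=78, (-3*-9 - -34*5)=197; twice the area = |967| = 967; area = 967/2; answer 967/2
Step 3: A2 = 967/2; threaded value p + q = 969; c = 18109; 18109 = 7 * 13 * 199; sigma = (1 + 7) * (1 + 13) * (1 + 199) = 8 * 14 * 200 = 22400; answer 22400
Step 4: A3 = 22400; r = 4; total draws C(12,5) = 792; favorable C(8,4)*C(4,1) = 280; P = 35/99; answer 35/99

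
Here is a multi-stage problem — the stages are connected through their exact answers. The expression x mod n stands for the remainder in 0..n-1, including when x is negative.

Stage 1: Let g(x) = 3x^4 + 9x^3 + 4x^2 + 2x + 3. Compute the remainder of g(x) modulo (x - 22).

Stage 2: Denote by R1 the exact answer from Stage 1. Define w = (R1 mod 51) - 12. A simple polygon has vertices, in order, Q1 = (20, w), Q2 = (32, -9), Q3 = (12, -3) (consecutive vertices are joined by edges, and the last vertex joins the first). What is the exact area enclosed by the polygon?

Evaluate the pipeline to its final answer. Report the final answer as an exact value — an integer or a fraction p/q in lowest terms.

Stage 1: remainder = value at the root: 3*(22)^4 + 9*(22)^3 + 4*(22)^2 + 2*(22)^1 + 3 = (702768) + (95832) + (1936) + (44) + (3) = 800583; answer 800583
Stage 2: R1 = 800583; w = 24; cross terms: (20*-9 - 32*24)=-948, (32*-3 - 12*-9)=12, (12*24 - 20*-3)=348; twice the area = |-588| = 588; area = 294; answer 294

294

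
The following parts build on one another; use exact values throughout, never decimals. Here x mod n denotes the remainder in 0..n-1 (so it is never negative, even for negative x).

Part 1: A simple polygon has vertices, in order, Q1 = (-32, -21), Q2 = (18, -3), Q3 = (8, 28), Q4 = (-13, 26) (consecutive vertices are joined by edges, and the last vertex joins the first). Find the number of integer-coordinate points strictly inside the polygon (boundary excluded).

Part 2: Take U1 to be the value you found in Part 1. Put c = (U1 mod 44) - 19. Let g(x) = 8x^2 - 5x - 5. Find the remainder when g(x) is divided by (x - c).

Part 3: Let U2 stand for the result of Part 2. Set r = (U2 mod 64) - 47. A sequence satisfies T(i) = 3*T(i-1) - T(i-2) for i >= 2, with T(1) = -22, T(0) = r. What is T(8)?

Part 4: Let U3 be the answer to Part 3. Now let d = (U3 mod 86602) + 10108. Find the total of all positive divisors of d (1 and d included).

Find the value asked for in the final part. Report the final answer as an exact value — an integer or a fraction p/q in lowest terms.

Part 1: cross terms: (-32*-3 - 18*-21)=474, (18*28 - 8*-3)=528, (8*26 - -13*28)=572, (-13*-21 - -32*26)=1105; twice the area = |2679| = 2679; area = 2679/2; boundary points = 2 + 1 + 1 + 1 = 5; strictly interior points = area - boundary/2 + 1 = 1338; answer 1338
Part 2: U1 = 1338; c = -1; remainder = value at the root: 8*(-1)^2 - 5*(-1)^1 - 5 = (8) + (5) + (-5) = 8; answer 8
Part 3: U2 = 8; r = -39; T(2) = 3*(-22) - 1*(-39) = -27; iterating: T(2)=-27, T(3)=-59, T(4)=-150, T(5)=-391, T(6)=-1023, T(7)=-2678, T(8)=-7011; answer -7011
Part 4: U3 = -7011; d = 89699; 89699 = 19 * 4721; sigma = (1 + 19) * (1 + 4721) = 20 * 4722 = 94440; answer 94440

94440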